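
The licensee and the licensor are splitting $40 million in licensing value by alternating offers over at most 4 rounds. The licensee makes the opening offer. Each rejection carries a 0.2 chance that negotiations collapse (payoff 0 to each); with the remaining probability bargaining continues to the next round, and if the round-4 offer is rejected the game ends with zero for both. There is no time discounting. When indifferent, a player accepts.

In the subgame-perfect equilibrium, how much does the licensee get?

13.12

By backward induction:
Round 4 (the licensor proposes): the licensee will accept anything ≥ 0, so the licensor offers 0 and keeps 40.
Round 3 (the licensee proposes): rejecting gives the licensor an expected 0.8 × 40 = 32. The licensee offers 32 and keeps 40 − 32 = 8.
Round 2 (the licensor proposes): rejecting gives the licensee an expected 0.8 × 8 = 6.4; the licensor offers that and keeps 33.6.
Round 1 (the licensee proposes): rejecting gives the licensor an expected 0.8 × 33.6 = 26.88; the licensee offers that and keeps 13.12.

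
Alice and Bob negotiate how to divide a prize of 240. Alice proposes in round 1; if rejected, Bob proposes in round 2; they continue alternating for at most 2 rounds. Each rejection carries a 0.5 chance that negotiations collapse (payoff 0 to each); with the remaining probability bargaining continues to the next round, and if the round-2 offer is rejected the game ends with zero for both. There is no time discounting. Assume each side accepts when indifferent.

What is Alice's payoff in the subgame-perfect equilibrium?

120

By backward induction:
Round 2 (Bob proposes): Alice will accept anything ≥ 0, so Bob offers 0 and keeps 240.
Round 1 (Alice proposes): rejecting gives Bob an expected 0.5 × 240 = 120, so Alice offers 120, keeping 120.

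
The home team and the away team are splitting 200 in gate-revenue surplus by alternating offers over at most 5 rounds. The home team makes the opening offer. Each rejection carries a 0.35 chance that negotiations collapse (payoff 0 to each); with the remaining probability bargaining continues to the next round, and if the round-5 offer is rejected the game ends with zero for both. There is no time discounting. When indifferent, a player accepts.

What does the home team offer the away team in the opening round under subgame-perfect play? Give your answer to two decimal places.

By backward induction:
Round 5 (the home team proposes): the away team will accept anything ≥ 0, so the home team offers 0 and keeps 200.
Round 4 (the away team proposes): rejecting gives the home team an expected 0.65 × 200 = 130, so the away team offers 130, keeping 70.
Round 3 (the home team proposes): rejecting gives the away team an expected 0.65 × 70 = 45.5. The home team offers 45.5 and keeps 200 − 45.5 = 154.5.
Round 2 (the away team proposes): rejecting gives the home team an expected 0.65 × 154.5 = 100.425. The away team offers 100.425 and keeps 200 − 100.425 = 99.575.
Round 1 (the home team proposes): rejecting gives the away team an expected 0.65 × 99.575 = 64.72375. The home team offers 64.72375 and keeps 200 − 64.72375 = 135.27625.

64.72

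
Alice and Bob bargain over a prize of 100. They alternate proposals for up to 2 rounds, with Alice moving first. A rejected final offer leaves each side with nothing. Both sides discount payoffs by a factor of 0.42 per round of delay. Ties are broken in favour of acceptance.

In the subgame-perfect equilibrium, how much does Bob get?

Round 2 (Bob proposes): rejection yields 0 for Alice; Bob offers 0 and keeps 100.
Round 1 (Alice proposes): Bob can get 100 next round, worth 0.42 × 100 = 42 now; Alice offers that and keeps 58.

42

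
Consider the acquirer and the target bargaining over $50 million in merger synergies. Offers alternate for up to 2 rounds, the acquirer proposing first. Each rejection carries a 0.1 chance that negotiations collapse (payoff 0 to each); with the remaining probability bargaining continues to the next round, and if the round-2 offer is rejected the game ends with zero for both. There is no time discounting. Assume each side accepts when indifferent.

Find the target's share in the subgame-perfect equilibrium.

45

By backward induction:
Round 2 (the target proposes): the acquirer will accept anything ≥ 0, so the target offers 0 and keeps 50.
Round 1 (the acquirer proposes): rejecting gives the target an expected 0.9 × 50 = 45; the acquirer offers that and keeps 5.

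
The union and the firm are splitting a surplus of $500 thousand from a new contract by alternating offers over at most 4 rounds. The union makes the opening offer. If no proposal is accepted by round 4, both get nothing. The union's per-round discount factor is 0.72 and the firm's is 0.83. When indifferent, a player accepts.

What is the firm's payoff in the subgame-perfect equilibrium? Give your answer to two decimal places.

364.20

By backward induction:
Round 4 (the firm proposes): the union will accept anything ≥ 0, so the firm offers 0 and keeps 500.
Round 3 (the union proposes): the firm can get 500 next round, worth 0.83 × 500 = 415 now. The union offers 415 and keeps 500 − 415 = 85.
Round 2 (the firm proposes): the union can get 85 next round, worth 0.72 × 85 = 61.2 now. The firm offers 61.2 and keeps 500 − 61.2 = 438.8.
Round 1 (the union proposes): the firm can get 438.8 next round, worth 0.83 × 438.8 = 364.204 now. The union offers 364.204 and keeps 500 − 364.204 = 135.796.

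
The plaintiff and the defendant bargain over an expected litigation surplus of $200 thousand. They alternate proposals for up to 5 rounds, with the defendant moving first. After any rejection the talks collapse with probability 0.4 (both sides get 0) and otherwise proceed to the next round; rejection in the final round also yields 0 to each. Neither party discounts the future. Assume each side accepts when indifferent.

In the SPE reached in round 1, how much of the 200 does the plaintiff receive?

65.28

Round 5 (the defendant proposes): rejection yields 0 for the plaintiff; the defendant offers 0 and keeps 200.
Round 4 (the plaintiff proposes): rejecting gives the defendant an expected 0.6 × 200 = 120, so the plaintiff offers 120, keeping 80.
Round 3 (the defendant proposes): rejecting gives the plaintiff an expected 0.6 × 80 = 48; the defendant offers that and keeps 152.
Round 2 (the plaintiff proposes): rejecting gives the defendant an expected 0.6 × 152 = 91.2; the plaintiff offers that and keeps 108.8.
Round 1 (the defendant proposes): rejecting gives the plaintiff an expected 0.6 × 108.8 = 65.28; the defendant offers that and keeps 134.72.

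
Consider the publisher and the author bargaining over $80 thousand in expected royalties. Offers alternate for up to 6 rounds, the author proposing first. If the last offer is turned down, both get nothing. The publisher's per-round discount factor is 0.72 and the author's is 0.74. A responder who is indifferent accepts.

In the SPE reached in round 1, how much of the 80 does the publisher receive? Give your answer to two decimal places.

39.31

Round 6 (the publisher proposes): rejection yields 0 for the author; the publisher offers 0 and keeps 80.
Round 5 (the author proposes): the publisher can get 80 next round, worth 0.72 × 80 = 57.6 now, so the author offers 57.6, keeping 22.4.
Round 4 (the publisher proposes): the author can get 22.4 next round, worth 0.74 × 22.4 = 16.576 now. The publisher offers 16.576 and keeps 80 − 16.576 = 63.424.
Round 3 (the author proposes): the publisher can get 63.424 next round, worth 0.72 × 63.424 = 45.66528 now, so the author offers 45.66528, keeping 34.33472.
Round 2 (the publisher proposes): the author can get 34.33472 next round, worth 0.74 × 34.33472 = 25.4076928 now. The publisher offers 25.4076928 and keeps 80 − 25.4076928 = 54.5923072.
Round 1 (the author proposes): the publisher can get 54.5923072 next round, worth 0.72 × 54.5923072 = 39.306461184 now; the author offers that and keeps 40.693538816.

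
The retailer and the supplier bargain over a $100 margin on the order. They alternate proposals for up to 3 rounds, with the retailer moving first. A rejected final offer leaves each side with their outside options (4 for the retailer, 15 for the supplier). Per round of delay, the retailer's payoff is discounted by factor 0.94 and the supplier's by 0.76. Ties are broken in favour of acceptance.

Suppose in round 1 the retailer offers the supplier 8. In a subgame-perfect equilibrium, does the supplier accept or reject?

Reject

Round 3 (the retailer proposes): the supplier gets 15 if talks fail, so the retailer offers 15 and keeps 85.
Round 2 (the supplier proposes): the retailer can get 85 next round, worth 0.94 × 85 = 79.9 now. The supplier offers 79.9 and keeps 100 − 79.9 = 20.1.
So by rejecting in round 1, the supplier gets 20.1 next round, worth 0.76 × 20.1 = 15.276 now.
Offer 8 < 15.276, so the supplier rejects.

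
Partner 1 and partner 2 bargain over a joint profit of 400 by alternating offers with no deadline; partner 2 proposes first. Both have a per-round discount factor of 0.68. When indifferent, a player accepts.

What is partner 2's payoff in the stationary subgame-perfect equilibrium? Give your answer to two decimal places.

238.10

In a stationary SPE each proposer offers the other exactly their discounted continuation value.
If partner 2 keeps x when proposing and partner 1 keeps y when proposing, then x = 400 − 0.68y and y = 400 − 0.68x.
Solving: x = 400(1 − 0.68) / (1 − 0.68·0.68) = 128 / 0.5376 ≈ 238.0952.
Partner 1 gets 400 − 238.0952 ≈ 161.9048.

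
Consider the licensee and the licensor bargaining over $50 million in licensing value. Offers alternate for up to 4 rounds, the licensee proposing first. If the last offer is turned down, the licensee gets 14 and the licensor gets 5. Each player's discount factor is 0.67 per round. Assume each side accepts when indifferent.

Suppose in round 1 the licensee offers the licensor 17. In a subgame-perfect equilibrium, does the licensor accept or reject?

Reject

Round 4 (the licensor proposes): the licensee gets 14 if talks fail, so the licensor offers 14 and keeps 36.
Round 3 (the licensee proposes): the licensor can get 36 next round, worth 0.67 × 36 = 24.12 now, so the licensee offers 24.12, keeping 25.88.
Round 2 (the licensor proposes): the licensee can get 25.88 next round, worth 0.67 × 25.88 = 17.3396 now; the licensor offers that and keeps 32.6604.
So by rejecting in round 1, the licensor gets 32.6604 next round, worth 0.67 × 32.6604 = 21.882468 now.
Offer 17 < 21.882468, so the licensor rejects.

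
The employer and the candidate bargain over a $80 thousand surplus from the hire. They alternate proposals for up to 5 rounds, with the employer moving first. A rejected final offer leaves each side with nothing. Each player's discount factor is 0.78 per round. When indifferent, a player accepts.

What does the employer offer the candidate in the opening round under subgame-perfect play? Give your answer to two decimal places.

Work backward from the last round.
Round 5 (the employer proposes): rejection yields 0 for the candidate; the employer offers 0 and keeps 80.
Round 4 (the candidate proposes): the employer can get 80 next round, worth 0.78 × 80 = 62.4 now; the candidate offers that and keeps 17.6.
Round 3 (the employer proposes): the candidate can get 17.6 next round, worth 0.78 × 17.6 = 13.728 now. The employer offers 13.728 and keeps 80 − 13.728 = 66.272.
Round 2 (the candidate proposes): the employer can get 66.272 next round, worth 0.78 × 66.272 = 51.69216 now; the candidate offers that and keeps 28.30784.
Round 1 (the employer proposes): the candidate can get 28.30784 next round, worth 0.78 × 28.30784 = 22.0801152 now. The employer offers 22.0801152 and keeps 80 − 22.0801152 = 57.9198848.

22.08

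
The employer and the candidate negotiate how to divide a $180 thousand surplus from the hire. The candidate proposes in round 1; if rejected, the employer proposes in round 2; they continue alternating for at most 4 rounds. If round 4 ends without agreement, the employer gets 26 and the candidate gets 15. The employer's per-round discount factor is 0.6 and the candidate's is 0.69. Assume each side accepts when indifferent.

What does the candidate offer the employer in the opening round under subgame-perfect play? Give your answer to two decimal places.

74.47

Work backward from the last round.
Round 4 (the employer proposes): the candidate gets 15 if talks fail, so the employer offers 15 and keeps 165.
Round 3 (the candidate proposes): the employer can get 165 next round, worth 0.6 × 165 = 99 now, so the candidate offers 99, keeping 81.
Round 2 (the employer proposes): the candidate can get 81 next round, worth 0.69 × 81 = 55.89 now, so the employer offers 55.89, keeping 124.11.
Round 1 (the candidate proposes): the employer can get 124.11 next round, worth 0.6 × 124.11 = 74.466 now. The candidate offers 74.466 and keeps 180 − 74.466 = 105.534.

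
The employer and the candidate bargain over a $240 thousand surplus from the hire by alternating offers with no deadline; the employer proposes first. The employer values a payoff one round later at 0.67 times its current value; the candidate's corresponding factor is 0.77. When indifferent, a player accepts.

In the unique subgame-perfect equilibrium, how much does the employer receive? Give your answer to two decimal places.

Let x be the employer's share when the employer proposes and y be the candidate's share when the candidate proposes.
The candidate accepts iff offered ≥ 0.77·y, so x = 240 − 0.77y. Symmetrically y = 240 − 0.67x.
Substituting: x = 240 − 0.77(240 − 0.67x), giving x(1 − 0.67·0.77) = 240(1 − 0.77).
So x = 240 × 0.23 / 0.4841 ≈ 114.0260, and the candidate receives 240 − x ≈ 125.9740.

114.03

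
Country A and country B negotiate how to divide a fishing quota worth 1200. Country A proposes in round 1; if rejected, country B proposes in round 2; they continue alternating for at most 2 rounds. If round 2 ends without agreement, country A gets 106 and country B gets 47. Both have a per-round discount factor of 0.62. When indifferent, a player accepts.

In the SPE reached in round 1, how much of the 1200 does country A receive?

Round 2 (country B proposes): country A gets 106 if talks fail, so country B offers 106 and keeps 1094.
Round 1 (country A proposes): country B can get 1094 next round, worth 0.62 × 1094 = 678.28 now; country A offers that and keeps 521.72.

521.72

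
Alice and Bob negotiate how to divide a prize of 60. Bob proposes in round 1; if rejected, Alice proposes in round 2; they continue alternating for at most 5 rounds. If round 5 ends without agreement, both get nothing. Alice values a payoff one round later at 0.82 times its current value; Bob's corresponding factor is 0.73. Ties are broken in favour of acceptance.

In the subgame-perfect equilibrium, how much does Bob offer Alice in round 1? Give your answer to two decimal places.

21.24

Round 5 (Bob proposes): Alice will accept anything ≥ 0, so Bob offers 0 and keeps 60.
Round 4 (Alice proposes): Bob can get 60 next round, worth 0.73 × 60 = 43.8 now; Alice offers that and keeps 16.2.
Round 3 (Bob proposes): Alice can get 16.2 next round, worth 0.82 × 16.2 = 13.284 now. Bob offers 13.284 and keeps 60 − 13.284 = 46.716.
Round 2 (Alice proposes): Bob can get 46.716 next round, worth 0.73 × 46.716 = 34.10268 now. Alice offers 34.10268 and keeps 60 − 34.10268 = 25.89732.
Round 1 (Bob proposes): Alice can get 25.89732 next round, worth 0.82 × 25.89732 = 21.2358024 now, so Bob offers 21.2358024, keeping 38.7641976.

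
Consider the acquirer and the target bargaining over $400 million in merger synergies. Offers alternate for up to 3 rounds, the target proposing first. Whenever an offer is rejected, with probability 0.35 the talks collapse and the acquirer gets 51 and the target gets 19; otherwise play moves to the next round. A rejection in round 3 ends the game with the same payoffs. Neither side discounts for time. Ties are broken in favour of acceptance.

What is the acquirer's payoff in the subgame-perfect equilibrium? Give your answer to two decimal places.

126.08

Round 3 (the target proposes): the acquirer gets 51 if talks fail, so the target offers 51 and keeps 349.
Round 2 (the acquirer proposes): rejecting gives the target an expected 0.65 × 349 + 0.35 × 19 = 233.5, so the acquirer offers 233.5, keeping 166.5.
Round 1 (the target proposes): rejecting gives the acquirer an expected 0.65 × 166.5 + 0.35 × 51 = 126.075, so the target offers 126.075, keeping 273.925.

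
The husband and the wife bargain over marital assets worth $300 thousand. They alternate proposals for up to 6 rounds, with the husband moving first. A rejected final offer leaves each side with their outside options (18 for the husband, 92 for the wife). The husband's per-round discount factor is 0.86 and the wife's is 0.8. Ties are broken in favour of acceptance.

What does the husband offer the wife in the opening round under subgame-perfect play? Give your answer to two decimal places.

Round 6 (the wife proposes): the husband gets 18 if talks fail, so the wife offers 18 and keeps 282.
Round 5 (the husband proposes): the wife can get 282 next round, worth 0.8 × 282 = 225.6 now; the husband offers that and keeps 74.4.
Round 4 (the wife proposes): the husband can get 74.4 next round, worth 0.86 × 74.4 = 63.984 now. The wife offers 63.984 and keeps 300 − 63.984 = 236.016.
Round 3 (the husband proposes): the wife can get 236.016 next round, worth 0.8 × 236.016 = 188.8128 now, so the husband offers 188.8128, keeping 111.1872.
Round 2 (the wife proposes): the husband can get 111.1872 next round, worth 0.86 × 111.1872 = 95.620992 now. The wife offers 95.620992 and keeps 300 − 95.620992 = 204.379008.
Round 1 (the husband proposes): the wife can get 204.379008 next round, worth 0.8 × 204.379008 = 163.5032064 now, so the husband offers 163.5032064, keeping 136.4967936.

163.50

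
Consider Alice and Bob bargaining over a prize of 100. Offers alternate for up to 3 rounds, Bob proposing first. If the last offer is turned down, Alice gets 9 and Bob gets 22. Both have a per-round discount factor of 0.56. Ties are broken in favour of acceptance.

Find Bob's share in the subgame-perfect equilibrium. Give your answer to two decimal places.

72.54

By backward induction:
Round 3 (Bob proposes): Alice gets 9 if talks fail, so Bob offers 9 and keeps 91.
Round 2 (Alice proposes): Bob can get 91 next round, worth 0.56 × 91 = 50.96 now, so Alice offers 50.96, keeping 49.04.
Round 1 (Bob proposes): Alice can get 49.04 next round, worth 0.56 × 49.04 = 27.4624 now. Bob offers 27.4624 and keeps 100 − 27.4624 = 72.5376.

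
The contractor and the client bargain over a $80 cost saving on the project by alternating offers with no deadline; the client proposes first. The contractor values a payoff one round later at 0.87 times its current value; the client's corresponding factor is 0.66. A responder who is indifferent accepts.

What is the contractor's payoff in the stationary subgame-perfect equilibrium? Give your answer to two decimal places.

55.58

When the client proposes, the contractor accepts any offer worth at least 0.87 times what the contractor would get by proposing next round; and vice versa.
This gives x = 80 − 0.87y and y = 80 − 0.66x, where x and y are each side's share when it proposes.
Hence (1 − 0.87·0.66)x = 80(1 − 0.87), i.e. 0.4258·x = 10.4.
x ≈ 24.4246; the contractor's share is 80 − x ≈ 55.5754.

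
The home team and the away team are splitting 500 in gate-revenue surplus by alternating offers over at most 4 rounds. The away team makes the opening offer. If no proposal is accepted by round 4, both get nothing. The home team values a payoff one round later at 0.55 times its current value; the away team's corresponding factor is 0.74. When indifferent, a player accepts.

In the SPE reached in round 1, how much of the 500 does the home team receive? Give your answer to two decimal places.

Round 4 (the home team proposes): rejection yields 0 for the away team; the home team offers 0 and keeps 500.
Round 3 (the away team proposes): the home team can get 500 next round, worth 0.55 × 500 = 275 now; the away team offers that and keeps 225.
Round 2 (the home team proposes): the away team can get 225 next round, worth 0.74 × 225 = 166.5 now, so the home team offers 166.5, keeping 333.5.
Round 1 (the away team proposes): the home team can get 333.5 next round, worth 0.55 × 333.5 = 183.425 now; the away team offers that and keeps 316.575.

183.43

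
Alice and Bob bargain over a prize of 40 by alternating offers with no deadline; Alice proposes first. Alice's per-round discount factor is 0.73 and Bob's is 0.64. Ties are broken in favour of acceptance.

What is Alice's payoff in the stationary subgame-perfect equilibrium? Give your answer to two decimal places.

27.03

Let x be Alice's share when Alice proposes and y be Bob's share when Bob proposes.
Bob accepts iff offered ≥ 0.64·y, so x = 40 − 0.64y. Symmetrically y = 40 − 0.73x.
Substituting: x = 40 − 0.64(40 − 0.73x), giving x(1 − 0.73·0.64) = 40(1 − 0.64).
So x = 40 × 0.36 / 0.5328 ≈ 27.0270, and Bob receives 40 − x ≈ 12.9730.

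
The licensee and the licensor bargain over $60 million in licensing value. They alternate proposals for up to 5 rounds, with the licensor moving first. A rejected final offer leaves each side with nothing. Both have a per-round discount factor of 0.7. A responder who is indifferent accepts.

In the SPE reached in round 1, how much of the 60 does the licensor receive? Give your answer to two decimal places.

Round 5 (the licensor proposes): rejection yields 0 for the licensee; the licensor offers 0 and keeps 60.
Round 4 (the licensee proposes): the licensor can get 60 next round, worth 0.7 × 60 = 42 now, so the licensee offers 42, keeping 18.
Round 3 (the licensor proposes): the licensee can get 18 next round, worth 0.7 × 18 = 12.6 now. The licensor offers 12.6 and keeps 60 − 12.6 = 47.4.
Round 2 (the licensee proposes): the licensor can get 47.4 next round, worth 0.7 × 47.4 = 33.18 now, so the licensee offers 33.18, keeping 26.82.
Round 1 (the licensor proposes): the licensee can get 26.82 next round, worth 0.7 × 26.82 = 18.774 now; the licensor offers that and keeps 41.226.

41.23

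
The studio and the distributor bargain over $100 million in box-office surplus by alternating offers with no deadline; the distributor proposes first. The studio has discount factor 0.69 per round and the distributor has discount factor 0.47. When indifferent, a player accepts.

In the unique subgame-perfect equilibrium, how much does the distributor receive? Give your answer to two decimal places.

In a stationary SPE each proposer offers the other exactly their discounted continuation value.
If the distributor keeps x when proposing and the studio keeps y when proposing, then x = 100 − 0.69y and y = 100 − 0.47x.
Solving: x = 100(1 − 0.69) / (1 − 0.47·0.69) = 31 / 0.6757 ≈ 45.8783.
The studio gets 100 − 45.8783 ≈ 54.1217.

45.88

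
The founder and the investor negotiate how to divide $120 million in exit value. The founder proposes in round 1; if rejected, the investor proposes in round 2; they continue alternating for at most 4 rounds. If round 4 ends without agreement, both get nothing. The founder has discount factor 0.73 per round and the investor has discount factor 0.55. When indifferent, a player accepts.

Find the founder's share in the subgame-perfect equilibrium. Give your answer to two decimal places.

Round 4 (the investor proposes): rejection yields 0 for the founder; the investor offers 0 and keeps 120.
Round 3 (the founder proposes): the investor can get 120 next round, worth 0.55 × 120 = 66 now; the founder offers that and keeps 54.
Round 2 (the investor proposes): the founder can get 54 next round, worth 0.73 × 54 = 39.42 now, so the investor offers 39.42, keeping 80.58.
Round 1 (the founder proposes): the investor can get 80.58 next round, worth 0.55 × 80.58 = 44.319 now, so the founder offers 44.319, keeping 75.681.

75.68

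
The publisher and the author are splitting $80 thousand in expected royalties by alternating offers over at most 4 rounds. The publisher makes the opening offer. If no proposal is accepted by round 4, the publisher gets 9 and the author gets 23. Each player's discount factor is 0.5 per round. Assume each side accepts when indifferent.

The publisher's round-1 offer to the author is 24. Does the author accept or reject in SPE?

Reject

Work out the author's continuation value if the offer is rejected.
Round 4 (the author proposes): the publisher gets 9 if talks fail, so the author offers 9 and keeps 71.
Round 3 (the publisher proposes): the author can get 71 next round, worth 0.5 × 71 = 35.5 now; the publisher offers that and keeps 44.5.
Round 2 (the author proposes): the publisher can get 44.5 next round, worth 0.5 × 44.5 = 22.25 now. The author offers 22.25 and keeps 80 − 22.25 = 57.75.
So by rejecting in round 1, the author gets 57.75 next round, worth 0.5 × 57.75 = 28.875 now.
Offer 24 < 28.875, so the author rejects.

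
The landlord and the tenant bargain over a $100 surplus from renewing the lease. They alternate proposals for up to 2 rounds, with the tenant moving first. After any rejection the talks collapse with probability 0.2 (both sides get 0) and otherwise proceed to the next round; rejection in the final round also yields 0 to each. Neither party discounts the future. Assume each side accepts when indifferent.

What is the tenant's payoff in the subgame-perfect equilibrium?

By backward induction:
Round 2 (the landlord proposes): rejection yields 0 for the tenant; the landlord offers 0 and keeps 100.
Round 1 (the tenant proposes): rejecting gives the landlord an expected 0.8 × 100 = 80. The tenant offers 80 and keeps 100 − 80 = 20.

20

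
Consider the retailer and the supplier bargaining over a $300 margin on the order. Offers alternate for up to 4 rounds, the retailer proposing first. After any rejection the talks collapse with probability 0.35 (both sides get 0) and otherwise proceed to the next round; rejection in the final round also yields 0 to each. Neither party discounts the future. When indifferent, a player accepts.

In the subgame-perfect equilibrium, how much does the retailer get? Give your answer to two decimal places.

Round 4 (the supplier proposes): the retailer will accept anything ≥ 0, so the supplier offers 0 and keeps 300.
Round 3 (the retailer proposes): rejecting gives the supplier an expected 0.65 × 300 = 195; the retailer offers that and keeps 105.
Round 2 (the supplier proposes): rejecting gives the retailer an expected 0.65 × 105 = 68.25, so the supplier offers 68.25, keeping 231.75.
Round 1 (the retailer proposes): rejecting gives the supplier an expected 0.65 × 231.75 = 150.6375, so the retailer offers 150.6375, keeping 149.3625.

149.36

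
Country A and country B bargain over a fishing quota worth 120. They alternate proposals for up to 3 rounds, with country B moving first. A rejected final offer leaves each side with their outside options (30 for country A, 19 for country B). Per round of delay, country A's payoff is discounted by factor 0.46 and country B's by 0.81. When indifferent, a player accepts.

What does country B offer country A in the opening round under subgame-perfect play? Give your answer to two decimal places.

Work backward from the last round.
Round 3 (country B proposes): country A gets 30 if talks fail, so country B offers 30 and keeps 90.
Round 2 (country A proposes): country B can get 90 next round, worth 0.81 × 90 = 72.9 now, so country A offers 72.9, keeping 47.1.
Round 1 (country B proposes): country A can get 47.1 next round, worth 0.46 × 47.1 = 21.666 now. Country B offers 21.666 and keeps 120 − 21.666 = 98.334.

21.67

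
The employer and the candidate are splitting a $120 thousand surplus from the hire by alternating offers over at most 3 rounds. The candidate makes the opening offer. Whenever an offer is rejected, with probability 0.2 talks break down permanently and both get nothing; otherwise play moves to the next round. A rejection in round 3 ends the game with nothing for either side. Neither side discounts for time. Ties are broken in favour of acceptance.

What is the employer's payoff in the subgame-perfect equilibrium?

By backward induction:
Round 3 (the candidate proposes): rejection yields 0 for the employer; the candidate offers 0 and keeps 120.
Round 2 (the employer proposes): rejecting gives the candidate an expected 0.8 × 120 = 96. The employer offers 96 and keeps 120 − 96 = 24.
Round 1 (the candidate proposes): rejecting gives the employer an expected 0.8 × 24 = 19.2; the candidate offers that and keeps 100.8.

19.2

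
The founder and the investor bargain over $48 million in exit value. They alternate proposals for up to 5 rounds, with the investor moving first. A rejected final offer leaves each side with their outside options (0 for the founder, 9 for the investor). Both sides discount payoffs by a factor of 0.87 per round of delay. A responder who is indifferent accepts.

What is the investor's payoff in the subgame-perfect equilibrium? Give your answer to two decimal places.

Round 5 (the investor proposes): rejection yields 0 for the founder; the investor offers 0 and keeps 48.
Round 4 (the founder proposes): the investor can get 48 next round, worth 0.87 × 48 = 41.76 now; the founder offers that and keeps 6.24.
Round 3 (the investor proposes): the founder can get 6.24 next round, worth 0.87 × 6.24 = 5.4288 now; the investor offers that and keeps 42.5712.
Round 2 (the founder proposes): the investor can get 42.5712 next round, worth 0.87 × 42.5712 = 37.036944 now. The founder offers 37.036944 and keeps 48 − 37.036944 = 10.963056.
Round 1 (the investor proposes): the founder can get 10.963056 next round, worth 0.87 × 10.963056 = 9.53785872 now; the investor offers that and keeps 38.46214128.

38.46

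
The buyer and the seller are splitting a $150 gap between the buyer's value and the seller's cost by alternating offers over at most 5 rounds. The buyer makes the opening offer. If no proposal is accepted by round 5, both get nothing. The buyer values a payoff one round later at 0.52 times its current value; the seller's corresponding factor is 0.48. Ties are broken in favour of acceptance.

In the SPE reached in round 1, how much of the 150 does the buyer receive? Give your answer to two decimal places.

106.81

Round 5 (the buyer proposes): the seller will accept anything ≥ 0, so the buyer offers 0 and keeps 150.
Round 4 (the seller proposes): the buyer can get 150 next round, worth 0.52 × 150 = 78 now, so the seller offers 78, keeping 72.
Round 3 (the buyer proposes): the seller can get 72 next round, worth 0.48 × 72 = 34.56 now. The buyer offers 34.56 and keeps 150 − 34.56 = 115.44.
Round 2 (the seller proposes): the buyer can get 115.44 next round, worth 0.52 × 115.44 = 60.0288 now; the seller offers that and keeps 89.9712.
Round 1 (the buyer proposes): the seller can get 89.9712 next round, worth 0.48 × 89.9712 = 43.186176 now; the buyer offers that and keeps 106.813824.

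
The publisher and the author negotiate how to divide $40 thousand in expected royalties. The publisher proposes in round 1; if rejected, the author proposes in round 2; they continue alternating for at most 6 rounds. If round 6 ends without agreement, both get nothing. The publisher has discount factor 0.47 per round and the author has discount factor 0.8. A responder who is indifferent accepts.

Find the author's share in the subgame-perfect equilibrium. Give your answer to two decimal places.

27.86

Round 6 (the author proposes): the publisher will accept anything ≥ 0, so the author offers 0 and keeps 40.
Round 5 (the publisher proposes): the author can get 40 next round, worth 0.8 × 40 = 32 now, so the publisher offers 32, keeping 8.
Round 4 (the author proposes): the publisher can get 8 next round, worth 0.47 × 8 = 3.76 now; the author offers that and keeps 36.24.
Round 3 (the publisher proposes): the author can get 36.24 next round, worth 0.8 × 36.24 = 28.992 now; the publisher offers that and keeps 11.008.
Round 2 (the author proposes): the publisher can get 11.008 next round, worth 0.47 × 11.008 = 5.17376 now; the author offers that and keeps 34.82624.
Round 1 (the publisher proposes): the author can get 34.82624 next round, worth 0.8 × 34.82624 = 27.860992 now; the publisher offers that and keeps 12.139008.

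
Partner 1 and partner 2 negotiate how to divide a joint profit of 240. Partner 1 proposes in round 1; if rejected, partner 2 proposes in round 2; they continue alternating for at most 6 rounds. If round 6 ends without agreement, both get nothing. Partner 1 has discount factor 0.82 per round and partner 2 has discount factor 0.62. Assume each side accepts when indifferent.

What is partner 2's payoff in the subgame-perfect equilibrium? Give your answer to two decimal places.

Round 6 (partner 2 proposes): rejection yields 0 for partner 1; partner 2 offers 0 and keeps 240.
Round 5 (partner 1 proposes): partner 2 can get 240 next round, worth 0.62 × 240 = 148.8 now; partner 1 offers that and keeps 91.2.
Round 4 (partner 2 proposes): partner 1 can get 91.2 next round, worth 0.82 × 91.2 = 74.784 now, so partner 2 offers 74.784, keeping 165.216.
Round 3 (partner 1 proposes): partner 2 can get 165.216 next round, worth 0.62 × 165.216 = 102.43392 now, so partner 1 offers 102.43392, keeping 137.56608.
Round 2 (partner 2 proposes): partner 1 can get 137.56608 next round, worth 0.82 × 137.56608 = 112.8041856 now, so partner 2 offers 112.8041856, keeping 127.1958144.
Round 1 (partner 1 proposes): partner 2 can get 127.1958144 next round, worth 0.62 × 127.1958144 = 78.861404928 now, so partner 1 offers 78.861404928, keeping 161.138595072.

78.86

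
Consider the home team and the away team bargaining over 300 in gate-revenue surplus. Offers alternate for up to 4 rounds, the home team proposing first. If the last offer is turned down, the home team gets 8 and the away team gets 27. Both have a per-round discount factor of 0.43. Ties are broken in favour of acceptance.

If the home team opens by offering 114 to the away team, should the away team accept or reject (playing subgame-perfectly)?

Accept

Work out the away team's continuation value if the offer is rejected.
Round 4 (the away team proposes): the home team gets 8 if talks fail, so the away team offers 8 and keeps 292.
Round 3 (the home team proposes): the away team can get 292 next round, worth 0.43 × 292 = 125.56 now; the home team offers that and keeps 174.44.
Round 2 (the away team proposes): the home team can get 174.44 next round, worth 0.43 × 174.44 = 75.0092 now; the away team offers that and keeps 224.9908.
So by rejecting in round 1, the away team gets 224.9908 next round, worth 0.43 × 224.9908 = 96.746044 now.
Offer 114 ≥ 96.746044, so the away team accepts.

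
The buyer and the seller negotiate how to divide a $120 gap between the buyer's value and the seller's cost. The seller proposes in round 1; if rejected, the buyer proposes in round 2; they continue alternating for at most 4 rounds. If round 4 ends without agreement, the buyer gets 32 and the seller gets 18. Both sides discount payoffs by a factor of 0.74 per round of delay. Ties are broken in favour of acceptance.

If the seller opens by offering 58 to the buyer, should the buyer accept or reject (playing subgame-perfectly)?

Round 4 (the buyer proposes): the seller gets 18 if talks fail, so the buyer offers 18 and keeps 102.
Round 3 (the seller proposes): the buyer can get 102 next round, worth 0.74 × 102 = 75.48 now, so the seller offers 75.48, keeping 44.52.
Round 2 (the buyer proposes): the seller can get 44.52 next round, worth 0.74 × 44.52 = 32.9448 now. The buyer offers 32.9448 and keeps 120 − 32.9448 = 87.0552.
So by rejecting in round 1, the buyer gets 87.0552 next round, worth 0.74 × 87.0552 = 64.420848 now.
Offer 58 < 64.420848, so the buyer rejects.

Reject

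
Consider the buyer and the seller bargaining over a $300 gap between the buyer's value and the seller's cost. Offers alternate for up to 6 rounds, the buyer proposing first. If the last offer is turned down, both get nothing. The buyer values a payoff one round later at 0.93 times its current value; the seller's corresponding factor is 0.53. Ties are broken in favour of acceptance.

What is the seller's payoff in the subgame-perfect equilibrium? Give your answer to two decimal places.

Round 6 (the seller proposes): the buyer will accept anything ≥ 0, so the seller offers 0 and keeps 300.
Round 5 (the buyer proposes): the seller can get 300 next round, worth 0.53 × 300 = 159 now; the buyer offers that and keeps 141.
Round 4 (the seller proposes): the buyer can get 141 next round, worth 0.93 × 141 = 131.13 now, so the seller offers 131.13, keeping 168.87.
Round 3 (the buyer proposes): the seller can get 168.87 next round, worth 0.53 × 168.87 = 89.5011 now. The buyer offers 89.5011 and keeps 300 − 89.5011 = 210.4989.
Round 2 (the seller proposes): the buyer can get 210.4989 next round, worth 0.93 × 210.4989 = 195.763977 now. The seller offers 195.763977 and keeps 300 − 195.763977 = 104.236023.
Round 1 (the buyer proposes): the seller can get 104.236023 next round, worth 0.53 × 104.236023 = 55.24509219 now, so the buyer offers 55.24509219, keeping 244.75490781.

55.25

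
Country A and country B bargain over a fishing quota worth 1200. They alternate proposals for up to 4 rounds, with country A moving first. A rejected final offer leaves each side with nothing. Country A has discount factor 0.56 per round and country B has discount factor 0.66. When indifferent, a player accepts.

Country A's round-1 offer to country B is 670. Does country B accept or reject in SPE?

Accept

Round 4 (country B proposes): country A will accept anything ≥ 0, so country B offers 0 and keeps 1200.
Round 3 (country A proposes): country B can get 1200 next round, worth 0.66 × 1200 = 792 now; country A offers that and keeps 408.
Round 2 (country B proposes): country A can get 408 next round, worth 0.56 × 408 = 228.48 now, so country B offers 228.48, keeping 971.52.
So by rejecting in round 1, country B gets 971.52 next round, worth 0.66 × 971.52 = 641.2032 now.
Offer 670 ≥ 641.2032, so country B accepts.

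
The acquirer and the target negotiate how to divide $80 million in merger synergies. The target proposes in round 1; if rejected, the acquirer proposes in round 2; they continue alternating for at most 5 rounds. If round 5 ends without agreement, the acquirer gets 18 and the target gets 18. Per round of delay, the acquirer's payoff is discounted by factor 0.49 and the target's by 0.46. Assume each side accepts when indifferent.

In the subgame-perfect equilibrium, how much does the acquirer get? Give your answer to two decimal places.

26.85

Solve by backward induction from round 5.
Round 5 (the target proposes): the acquirer gets 18 if talks fail, so the target offers 18 and keeps 62.
Round 4 (the acquirer proposes): the target can get 62 next round, worth 0.46 × 62 = 28.52 now; the acquirer offers that and keeps 51.48.
Round 3 (the target proposes): the acquirer can get 51.48 next round, worth 0.49 × 51.48 = 25.2252 now, so the target offers 25.2252, keeping 54.7748.
Round 2 (the acquirer proposes): the target can get 54.7748 next round, worth 0.46 × 54.7748 = 25.196408 now. The acquirer offers 25.196408 and keeps 80 − 25.196408 = 54.803592.
Round 1 (the target proposes): the acquirer can get 54.803592 next round, worth 0.49 × 54.803592 = 26.85376008 now. The target offers 26.85376008 and keeps 80 − 26.85376008 = 53.14623992.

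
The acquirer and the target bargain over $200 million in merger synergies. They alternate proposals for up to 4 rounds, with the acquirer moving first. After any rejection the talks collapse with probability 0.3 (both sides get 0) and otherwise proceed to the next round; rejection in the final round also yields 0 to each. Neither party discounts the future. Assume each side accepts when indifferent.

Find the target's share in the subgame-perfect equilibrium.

Round 4 (the target proposes): rejection yields 0 for the acquirer; the target offers 0 and keeps 200.
Round 3 (the acquirer proposes): rejecting gives the target an expected 0.7 × 200 = 140, so the acquirer offers 140, keeping 60.
Round 2 (the target proposes): rejecting gives the acquirer an expected 0.7 × 60 = 42, so the target offers 42, keeping 158.
Round 1 (the acquirer proposes): rejecting gives the target an expected 0.7 × 158 = 110.6, so the acquirer offers 110.6, keeping 89.4.

110.6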